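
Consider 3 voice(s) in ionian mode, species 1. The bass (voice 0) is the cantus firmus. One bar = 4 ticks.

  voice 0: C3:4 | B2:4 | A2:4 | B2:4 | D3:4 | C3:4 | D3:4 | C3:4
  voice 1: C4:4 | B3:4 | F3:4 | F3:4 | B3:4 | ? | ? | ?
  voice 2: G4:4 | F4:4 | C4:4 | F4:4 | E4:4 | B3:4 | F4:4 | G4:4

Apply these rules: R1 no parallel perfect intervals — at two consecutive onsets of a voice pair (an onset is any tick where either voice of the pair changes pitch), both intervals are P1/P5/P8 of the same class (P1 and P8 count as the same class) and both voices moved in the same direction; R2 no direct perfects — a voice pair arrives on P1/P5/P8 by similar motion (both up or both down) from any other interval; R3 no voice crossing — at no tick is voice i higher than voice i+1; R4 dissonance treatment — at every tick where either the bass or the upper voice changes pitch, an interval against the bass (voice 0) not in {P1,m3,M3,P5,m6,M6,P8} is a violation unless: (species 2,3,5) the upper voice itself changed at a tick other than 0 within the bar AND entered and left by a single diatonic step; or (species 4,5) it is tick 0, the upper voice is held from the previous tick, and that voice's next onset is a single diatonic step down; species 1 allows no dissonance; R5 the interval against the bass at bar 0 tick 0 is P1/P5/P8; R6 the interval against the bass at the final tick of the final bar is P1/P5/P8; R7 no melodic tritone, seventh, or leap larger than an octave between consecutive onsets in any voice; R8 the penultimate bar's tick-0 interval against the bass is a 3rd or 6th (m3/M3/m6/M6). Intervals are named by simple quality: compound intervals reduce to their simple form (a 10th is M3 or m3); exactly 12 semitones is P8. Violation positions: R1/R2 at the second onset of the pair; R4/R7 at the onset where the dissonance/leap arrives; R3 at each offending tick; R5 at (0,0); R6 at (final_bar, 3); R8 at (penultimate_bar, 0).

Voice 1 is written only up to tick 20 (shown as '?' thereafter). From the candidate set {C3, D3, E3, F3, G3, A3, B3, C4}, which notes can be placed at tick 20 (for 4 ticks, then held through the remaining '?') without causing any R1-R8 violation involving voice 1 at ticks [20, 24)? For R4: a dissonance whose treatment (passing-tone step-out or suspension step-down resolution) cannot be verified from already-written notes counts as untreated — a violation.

C3: violates R2,R7
D3: violates R4
E3: violates R2
F3: violates R4,R7
G3: violates R2
A3: legal
B3: violates R4
C4: violates R3

{A3}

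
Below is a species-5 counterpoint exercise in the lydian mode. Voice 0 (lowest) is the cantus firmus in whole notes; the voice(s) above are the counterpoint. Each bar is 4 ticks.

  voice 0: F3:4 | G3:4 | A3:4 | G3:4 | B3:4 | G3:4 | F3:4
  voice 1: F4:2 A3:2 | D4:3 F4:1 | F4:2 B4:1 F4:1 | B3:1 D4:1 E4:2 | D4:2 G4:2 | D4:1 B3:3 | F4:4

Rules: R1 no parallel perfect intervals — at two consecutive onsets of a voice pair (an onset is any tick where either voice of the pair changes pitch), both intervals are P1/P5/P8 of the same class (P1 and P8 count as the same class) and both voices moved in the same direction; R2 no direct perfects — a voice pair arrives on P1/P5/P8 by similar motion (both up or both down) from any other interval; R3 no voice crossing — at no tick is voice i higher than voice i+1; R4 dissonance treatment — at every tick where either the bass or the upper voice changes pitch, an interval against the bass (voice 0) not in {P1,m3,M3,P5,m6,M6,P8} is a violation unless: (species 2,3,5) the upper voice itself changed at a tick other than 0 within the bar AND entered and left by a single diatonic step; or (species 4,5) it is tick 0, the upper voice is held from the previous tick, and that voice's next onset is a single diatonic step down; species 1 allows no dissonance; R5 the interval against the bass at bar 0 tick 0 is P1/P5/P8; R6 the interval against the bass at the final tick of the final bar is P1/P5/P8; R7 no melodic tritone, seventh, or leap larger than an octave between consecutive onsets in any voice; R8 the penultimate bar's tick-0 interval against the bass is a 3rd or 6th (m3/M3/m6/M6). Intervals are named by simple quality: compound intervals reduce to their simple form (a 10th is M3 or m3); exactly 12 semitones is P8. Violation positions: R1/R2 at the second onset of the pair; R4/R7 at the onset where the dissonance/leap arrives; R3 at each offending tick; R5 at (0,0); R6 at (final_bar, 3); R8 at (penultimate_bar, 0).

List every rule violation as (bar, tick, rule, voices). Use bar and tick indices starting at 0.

(1, 0, R2, (0, 1))
(1, 3, R4, (0, 1))
(2, 2, R4, (0, 1))
(2, 2, R7, (1,))
(2, 3, R7, (1,))
(3, 0, R7, (1,))
(5, 0, R2, (0, 1))
(5, 0, R8, (0, 1))
(6, 0, R7, (1,))

bar 0: v0=F3 v1=F4 downbeat P8
bar 1: v0=G3 v1=D4 downbeat P5
bar 2: v0=A3 v1=F4 downbeat m6
bar 3: v0=G3 v1=B3 downbeat M3
bar 4: v0=B3 v1=D4 downbeat m3
bar 5: v0=G3 v1=D4 downbeat P5
bar 6: v0=F3 v1=F4 downbeat P8
  -> R2 @ bar 1 tick 0 v(0, 1): F3/A3 M3 -> G3/D4 P5 similar
  -> R4 @ bar 1 tick 3 v(0, 1): G3/F4 m7 untreated
  -> R4 @ bar 2 tick 2 v(0, 1): A3/B4 M2 untreated
  -> R7 @ bar 2 tick 2 v(1,): F4->B4 leap 6st
  -> R7 @ bar 2 tick 3 v(1,): B4->F4 leap 6st
  -> R7 @ bar 3 tick 0 v(1,): F4->B3 leap 6st
  -> R2 @ bar 5 tick 0 v(0, 1): B3/G4 m6 -> G3/D4 P5 similar
  -> R8 @ bar 5 tick 0 v(0, 1): penult P5 not 3rd/6th
  -> R7 @ bar 6 tick 0 v(1,): B3->F4 leap 6st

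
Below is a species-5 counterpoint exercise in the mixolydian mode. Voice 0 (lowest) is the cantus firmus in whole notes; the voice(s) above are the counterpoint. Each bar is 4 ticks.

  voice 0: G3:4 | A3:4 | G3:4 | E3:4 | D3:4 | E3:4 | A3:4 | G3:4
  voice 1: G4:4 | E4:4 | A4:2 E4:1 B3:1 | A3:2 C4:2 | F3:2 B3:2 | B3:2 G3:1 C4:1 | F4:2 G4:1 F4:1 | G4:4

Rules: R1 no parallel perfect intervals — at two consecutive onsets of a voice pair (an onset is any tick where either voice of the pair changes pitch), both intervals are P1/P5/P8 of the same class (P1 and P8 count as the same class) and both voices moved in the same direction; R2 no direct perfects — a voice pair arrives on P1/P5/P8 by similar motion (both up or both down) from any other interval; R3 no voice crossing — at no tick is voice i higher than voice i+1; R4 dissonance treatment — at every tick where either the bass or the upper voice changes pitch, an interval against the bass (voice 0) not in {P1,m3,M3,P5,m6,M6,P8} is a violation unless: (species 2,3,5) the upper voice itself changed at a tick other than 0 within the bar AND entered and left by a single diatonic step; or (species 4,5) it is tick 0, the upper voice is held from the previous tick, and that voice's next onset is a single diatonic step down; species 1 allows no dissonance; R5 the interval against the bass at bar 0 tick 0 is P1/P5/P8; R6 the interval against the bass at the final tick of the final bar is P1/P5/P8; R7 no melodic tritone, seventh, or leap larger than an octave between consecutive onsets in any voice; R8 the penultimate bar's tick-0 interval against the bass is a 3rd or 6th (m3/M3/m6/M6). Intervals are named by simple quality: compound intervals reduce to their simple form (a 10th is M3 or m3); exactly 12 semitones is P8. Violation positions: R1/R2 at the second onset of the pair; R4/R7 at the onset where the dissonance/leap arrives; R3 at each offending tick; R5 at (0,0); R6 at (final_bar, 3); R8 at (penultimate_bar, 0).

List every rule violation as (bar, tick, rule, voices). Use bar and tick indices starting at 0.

(2, 0, R4, (0, 1))
(3, 0, R4, (0, 1))
(4, 2, R7, (1,))

bar 0: v0=G3 v1=G4 downbeat P8
bar 1: v0=A3 v1=E4 downbeat P5
bar 2: v0=G3 v1=A4 downbeat M2
bar 3: v0=E3 v1=A3 downbeat P4
bar 4: v0=D3 v1=F3 downbeat m3
bar 5: v0=E3 v1=B3 downbeat P5
bar 6: v0=A3 v1=F4 downbeat m6
bar 7: v0=G3 v1=G4 downbeat P8
  -> R4 @ bar 2 tick 0 v(0, 1): G3/A4 M2 untreated
  -> R4 @ bar 3 tick 0 v(0, 1): E3/A3 P4 untreated
  -> R7 @ bar 4 tick 2 v(1,): F3->B3 leap 6st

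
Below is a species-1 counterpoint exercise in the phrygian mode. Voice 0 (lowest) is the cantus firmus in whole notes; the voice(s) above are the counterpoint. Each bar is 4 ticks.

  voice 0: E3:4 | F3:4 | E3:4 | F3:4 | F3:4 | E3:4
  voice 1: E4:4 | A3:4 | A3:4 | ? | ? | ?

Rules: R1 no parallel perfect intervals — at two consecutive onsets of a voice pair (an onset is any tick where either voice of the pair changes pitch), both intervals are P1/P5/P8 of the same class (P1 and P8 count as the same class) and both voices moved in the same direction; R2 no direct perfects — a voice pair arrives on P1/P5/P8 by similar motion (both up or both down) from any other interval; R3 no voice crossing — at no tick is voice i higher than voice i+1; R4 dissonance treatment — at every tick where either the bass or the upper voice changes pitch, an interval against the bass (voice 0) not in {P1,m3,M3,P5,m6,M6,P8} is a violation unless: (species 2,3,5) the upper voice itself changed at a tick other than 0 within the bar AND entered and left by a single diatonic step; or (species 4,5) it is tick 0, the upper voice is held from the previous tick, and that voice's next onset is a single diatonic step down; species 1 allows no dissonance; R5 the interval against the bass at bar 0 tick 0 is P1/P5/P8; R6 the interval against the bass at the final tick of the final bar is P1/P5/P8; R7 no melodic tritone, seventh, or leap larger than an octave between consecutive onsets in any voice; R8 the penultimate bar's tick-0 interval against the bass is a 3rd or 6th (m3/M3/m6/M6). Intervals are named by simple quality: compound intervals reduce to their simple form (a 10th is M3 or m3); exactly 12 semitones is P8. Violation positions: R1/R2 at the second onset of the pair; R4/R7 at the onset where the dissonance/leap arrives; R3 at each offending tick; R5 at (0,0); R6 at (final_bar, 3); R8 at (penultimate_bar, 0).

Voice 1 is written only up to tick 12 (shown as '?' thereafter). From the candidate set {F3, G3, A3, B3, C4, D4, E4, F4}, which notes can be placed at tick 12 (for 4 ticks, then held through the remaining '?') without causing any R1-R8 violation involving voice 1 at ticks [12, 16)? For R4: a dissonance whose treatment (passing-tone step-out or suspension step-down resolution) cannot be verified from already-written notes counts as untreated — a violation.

F3: legal
G3: violates R4
A3: legal
B3: violates R4
C4: violates R2
D4: legal
E4: violates R4
F4: violates R2

{A3, D4, F3}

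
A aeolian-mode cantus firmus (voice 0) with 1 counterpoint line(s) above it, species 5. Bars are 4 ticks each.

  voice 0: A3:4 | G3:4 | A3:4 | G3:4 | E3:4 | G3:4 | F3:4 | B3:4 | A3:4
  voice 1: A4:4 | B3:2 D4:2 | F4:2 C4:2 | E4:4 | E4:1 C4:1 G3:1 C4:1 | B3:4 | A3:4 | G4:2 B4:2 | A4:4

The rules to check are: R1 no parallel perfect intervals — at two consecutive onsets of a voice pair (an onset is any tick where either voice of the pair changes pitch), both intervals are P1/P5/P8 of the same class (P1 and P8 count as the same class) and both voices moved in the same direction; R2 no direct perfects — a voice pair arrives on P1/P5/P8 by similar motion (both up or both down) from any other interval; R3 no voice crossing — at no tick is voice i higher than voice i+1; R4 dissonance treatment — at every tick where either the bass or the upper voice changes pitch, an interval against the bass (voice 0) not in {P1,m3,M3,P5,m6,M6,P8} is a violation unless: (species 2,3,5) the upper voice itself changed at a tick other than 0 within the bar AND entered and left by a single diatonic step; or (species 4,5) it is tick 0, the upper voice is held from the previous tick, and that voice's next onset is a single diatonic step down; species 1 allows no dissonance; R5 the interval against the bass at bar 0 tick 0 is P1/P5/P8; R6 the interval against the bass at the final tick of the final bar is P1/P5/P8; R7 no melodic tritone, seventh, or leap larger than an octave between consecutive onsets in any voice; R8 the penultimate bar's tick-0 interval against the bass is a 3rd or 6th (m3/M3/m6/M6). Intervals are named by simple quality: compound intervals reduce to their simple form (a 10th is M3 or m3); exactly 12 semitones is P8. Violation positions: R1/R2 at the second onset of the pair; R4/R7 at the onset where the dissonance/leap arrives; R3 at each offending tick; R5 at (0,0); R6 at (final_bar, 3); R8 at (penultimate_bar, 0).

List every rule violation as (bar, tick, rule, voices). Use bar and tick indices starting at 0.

(1, 0, R7, (1,))
(7, 0, R7, (0,))
(7, 0, R7, (1,))
(8, 0, R1, (0, 1))

bar 0: v0=A3 v1=A4 downbeat P8
bar 1: v0=G3 v1=B3 downbeat M3
bar 2: v0=A3 v1=F4 downbeat m6
bar 3: v0=G3 v1=E4 downbeat M6
bar 4: v0=E3 v1=E4 downbeat P8
bar 5: v0=G3 v1=B3 downbeat M3
bar 6: v0=F3 v1=A3 downbeat M3
bar 7: v0=B3 v1=G4 downbeat m6
bar 8: v0=A3 v1=A4 downbeat P8
  -> R7 @ bar 1 tick 0 v(1,): A4->B3 leap 10st
  -> R7 @ bar 7 tick 0 v(0,): F3->B3 leap 6st
  -> R7 @ bar 7 tick 0 v(1,): A3->G4 leap 10st
  -> R1 @ bar 8 tick 0 v(0, 1): B3/B4 P8 -> A3/A4 P8 similar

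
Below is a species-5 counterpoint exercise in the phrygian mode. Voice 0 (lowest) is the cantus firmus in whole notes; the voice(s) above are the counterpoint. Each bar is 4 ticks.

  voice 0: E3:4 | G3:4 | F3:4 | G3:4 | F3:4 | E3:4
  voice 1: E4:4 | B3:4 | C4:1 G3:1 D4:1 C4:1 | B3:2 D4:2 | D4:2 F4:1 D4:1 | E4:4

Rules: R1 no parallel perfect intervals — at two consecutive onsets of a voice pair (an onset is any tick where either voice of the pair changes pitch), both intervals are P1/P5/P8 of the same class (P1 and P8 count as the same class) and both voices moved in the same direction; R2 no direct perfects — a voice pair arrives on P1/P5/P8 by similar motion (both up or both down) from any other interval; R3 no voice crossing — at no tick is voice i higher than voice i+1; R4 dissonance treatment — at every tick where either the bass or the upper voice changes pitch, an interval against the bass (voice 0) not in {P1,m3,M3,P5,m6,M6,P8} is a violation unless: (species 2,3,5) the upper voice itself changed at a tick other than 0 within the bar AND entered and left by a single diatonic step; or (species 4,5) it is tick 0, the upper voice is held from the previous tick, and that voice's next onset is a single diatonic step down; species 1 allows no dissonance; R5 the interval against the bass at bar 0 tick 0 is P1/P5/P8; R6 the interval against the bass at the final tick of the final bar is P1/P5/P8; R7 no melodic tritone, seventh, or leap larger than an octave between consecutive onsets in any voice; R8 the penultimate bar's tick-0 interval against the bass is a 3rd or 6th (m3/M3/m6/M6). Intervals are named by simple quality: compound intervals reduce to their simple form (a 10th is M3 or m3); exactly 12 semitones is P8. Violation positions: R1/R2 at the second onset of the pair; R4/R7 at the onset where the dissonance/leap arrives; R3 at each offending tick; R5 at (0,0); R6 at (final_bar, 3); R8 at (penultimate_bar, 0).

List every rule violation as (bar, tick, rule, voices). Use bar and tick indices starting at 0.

(2, 1, R4, (0, 1))

bar 0: v0=E3 v1=E4 downbeat P8
bar 1: v0=G3 v1=B3 downbeat M3
bar 2: v0=F3 v1=C4 downbeat P5
bar 3: v0=G3 v1=B3 downbeat M3
bar 4: v0=F3 v1=D4 downbeat M6
bar 5: v0=E3 v1=E4 downbeat P8
  -> R4 @ bar 2 tick 1 v(0, 1): F3/G3 M2 untreated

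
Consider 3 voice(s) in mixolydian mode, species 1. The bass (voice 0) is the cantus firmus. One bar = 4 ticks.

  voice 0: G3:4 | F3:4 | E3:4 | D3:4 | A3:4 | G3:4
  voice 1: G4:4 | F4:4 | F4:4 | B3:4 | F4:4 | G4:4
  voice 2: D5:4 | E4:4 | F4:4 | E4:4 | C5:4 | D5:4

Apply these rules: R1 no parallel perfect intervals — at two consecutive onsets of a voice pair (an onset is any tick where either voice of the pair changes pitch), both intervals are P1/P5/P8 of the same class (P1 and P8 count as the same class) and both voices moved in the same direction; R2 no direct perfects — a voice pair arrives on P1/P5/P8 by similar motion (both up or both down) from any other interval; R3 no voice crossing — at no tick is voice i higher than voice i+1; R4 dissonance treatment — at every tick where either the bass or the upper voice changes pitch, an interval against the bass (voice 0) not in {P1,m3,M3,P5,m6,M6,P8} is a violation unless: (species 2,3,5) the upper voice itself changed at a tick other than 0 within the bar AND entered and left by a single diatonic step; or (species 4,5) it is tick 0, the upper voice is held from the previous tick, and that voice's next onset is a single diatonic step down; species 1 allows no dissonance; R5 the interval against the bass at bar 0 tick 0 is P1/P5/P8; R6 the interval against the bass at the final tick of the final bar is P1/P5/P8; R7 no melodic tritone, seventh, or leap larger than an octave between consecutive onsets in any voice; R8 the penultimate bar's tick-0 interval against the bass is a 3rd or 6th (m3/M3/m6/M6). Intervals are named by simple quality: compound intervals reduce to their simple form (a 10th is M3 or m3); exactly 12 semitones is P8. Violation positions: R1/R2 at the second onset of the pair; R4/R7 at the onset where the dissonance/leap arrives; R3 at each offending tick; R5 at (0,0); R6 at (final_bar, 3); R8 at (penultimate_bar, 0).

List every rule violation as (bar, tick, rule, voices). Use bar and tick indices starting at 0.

(1, 0, R1, (0, 1))
(1, 0, R3, (1, 2))
(1, 0, R4, (0, 2))
(1, 0, R7, (2,))
(1, 1, R3, (1, 2))
(1, 2, R3, (1, 2))
(1, 3, R3, (1, 2))
(2, 0, R4, (0, 1))
(2, 0, R4, (0, 2))
(3, 0, R4, (0, 2))
(3, 0, R7, (1,))
(4, 0, R2, (1, 2))
(4, 0, R7, (1,))
(5, 0, R1, (1, 2))

bar 0: v0=G3 v1=G4 v2=D5 downbeat P5
bar 1: v0=F3 v1=F4 v2=E4 downbeat M7
bar 2: v0=E3 v1=F4 v2=F4 downbeat m2
bar 3: v0=D3 v1=B3 v2=E4 downbeat M2
bar 4: v0=A3 v1=F4 v2=C5 downbeat m3
bar 5: v0=G3 v1=G4 v2=D5 downbeat P5
  -> R1 @ bar 1 tick 0 v(0, 1): G3/G4 P8 -> F3/F4 P8 similar
  -> R3 @ bar 1 tick 0 v(1, 2): F4 above E4
  -> R4 @ bar 1 tick 0 v(0, 2): F3/E4 M7 untreated
  -> R7 @ bar 1 tick 0 v(2,): D5->E4 leap 10st
  -> R3 @ bar 1 tick 1 v(1, 2): F4 above E4
  -> R3 @ bar 1 tick 2 v(1, 2): F4 above E4
  -> R3 @ bar 1 tick 3 v(1, 2): F4 above E4
  -> R4 @ bar 2 tick 0 v(0, 1): E3/F4 m2 untreated
  -> R4 @ bar 2 tick 0 v(0, 2): E3/F4 m2 untreated
  -> R4 @ bar 3 tick 0 v(0, 2): D3/E4 M2 untreated
  -> R7 @ bar 3 tick 0 v(1,): F4->B3 leap 6st
  -> R2 @ bar 4 tick 0 v(1, 2): B3/E4 P4 -> F4/C5 P5 similar
  -> R7 @ bar 4 tick 0 v(1,): B3->F4 leap 6st
  -> R1 @ bar 5 tick 0 v(1, 2): F4/C5 P5 -> G4/D5 P5 similar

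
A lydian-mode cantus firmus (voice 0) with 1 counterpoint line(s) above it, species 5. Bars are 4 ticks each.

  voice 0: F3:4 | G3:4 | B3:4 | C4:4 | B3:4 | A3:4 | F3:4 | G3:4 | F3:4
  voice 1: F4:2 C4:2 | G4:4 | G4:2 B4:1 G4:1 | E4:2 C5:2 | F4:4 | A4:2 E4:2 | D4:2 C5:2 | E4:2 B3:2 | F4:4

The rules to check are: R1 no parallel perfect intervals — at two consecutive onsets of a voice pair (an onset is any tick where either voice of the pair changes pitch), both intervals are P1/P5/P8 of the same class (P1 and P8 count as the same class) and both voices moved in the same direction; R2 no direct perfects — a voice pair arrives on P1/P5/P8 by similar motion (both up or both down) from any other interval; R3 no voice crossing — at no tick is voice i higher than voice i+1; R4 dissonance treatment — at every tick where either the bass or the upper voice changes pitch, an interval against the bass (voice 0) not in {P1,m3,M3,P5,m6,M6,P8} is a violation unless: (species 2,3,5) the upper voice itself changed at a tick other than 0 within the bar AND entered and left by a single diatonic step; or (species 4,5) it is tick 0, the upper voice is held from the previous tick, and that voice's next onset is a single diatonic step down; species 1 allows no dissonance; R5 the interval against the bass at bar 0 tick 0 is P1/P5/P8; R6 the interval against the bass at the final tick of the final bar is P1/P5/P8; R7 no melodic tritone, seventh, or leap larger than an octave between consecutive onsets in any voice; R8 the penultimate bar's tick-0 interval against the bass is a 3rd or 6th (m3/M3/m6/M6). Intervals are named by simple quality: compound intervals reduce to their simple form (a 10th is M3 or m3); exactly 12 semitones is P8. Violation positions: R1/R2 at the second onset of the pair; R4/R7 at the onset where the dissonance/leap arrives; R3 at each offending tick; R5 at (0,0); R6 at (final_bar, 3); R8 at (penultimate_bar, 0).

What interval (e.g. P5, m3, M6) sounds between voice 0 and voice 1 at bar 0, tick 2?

voice 0=F3 voice 1=C4 -> P5

P5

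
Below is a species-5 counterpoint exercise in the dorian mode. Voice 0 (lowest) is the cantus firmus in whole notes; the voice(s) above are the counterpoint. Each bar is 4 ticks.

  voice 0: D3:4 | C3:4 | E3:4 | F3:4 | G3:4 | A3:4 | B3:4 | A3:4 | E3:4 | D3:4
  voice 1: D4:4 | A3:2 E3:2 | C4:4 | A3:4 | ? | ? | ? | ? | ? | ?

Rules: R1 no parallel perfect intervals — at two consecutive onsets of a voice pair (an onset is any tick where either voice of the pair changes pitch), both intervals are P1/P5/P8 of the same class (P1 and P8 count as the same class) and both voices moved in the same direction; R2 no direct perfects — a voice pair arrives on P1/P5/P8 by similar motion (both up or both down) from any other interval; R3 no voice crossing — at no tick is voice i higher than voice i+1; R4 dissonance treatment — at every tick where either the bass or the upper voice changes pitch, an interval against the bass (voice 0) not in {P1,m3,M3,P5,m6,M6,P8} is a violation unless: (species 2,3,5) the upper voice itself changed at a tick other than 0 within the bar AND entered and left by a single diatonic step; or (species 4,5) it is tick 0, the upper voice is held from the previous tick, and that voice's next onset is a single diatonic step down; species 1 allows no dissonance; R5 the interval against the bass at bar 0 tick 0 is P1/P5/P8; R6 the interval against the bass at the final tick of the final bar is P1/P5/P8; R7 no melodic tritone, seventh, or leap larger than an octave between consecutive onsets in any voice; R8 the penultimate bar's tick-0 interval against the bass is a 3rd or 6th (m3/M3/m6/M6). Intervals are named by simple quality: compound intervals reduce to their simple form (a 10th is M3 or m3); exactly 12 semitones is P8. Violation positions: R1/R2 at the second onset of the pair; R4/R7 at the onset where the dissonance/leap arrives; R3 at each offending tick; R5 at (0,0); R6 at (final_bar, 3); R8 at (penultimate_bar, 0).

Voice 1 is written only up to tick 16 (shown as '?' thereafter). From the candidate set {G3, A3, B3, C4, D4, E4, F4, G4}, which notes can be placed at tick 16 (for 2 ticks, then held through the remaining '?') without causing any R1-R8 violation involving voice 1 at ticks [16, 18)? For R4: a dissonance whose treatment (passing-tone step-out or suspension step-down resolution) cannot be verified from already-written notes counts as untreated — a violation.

G3: legal
A3: violates R4
B3: legal
C4: violates R4
D4: violates R2
E4: legal
F4: violates R4
G4: violates R2,R7

{B3, E4, G3}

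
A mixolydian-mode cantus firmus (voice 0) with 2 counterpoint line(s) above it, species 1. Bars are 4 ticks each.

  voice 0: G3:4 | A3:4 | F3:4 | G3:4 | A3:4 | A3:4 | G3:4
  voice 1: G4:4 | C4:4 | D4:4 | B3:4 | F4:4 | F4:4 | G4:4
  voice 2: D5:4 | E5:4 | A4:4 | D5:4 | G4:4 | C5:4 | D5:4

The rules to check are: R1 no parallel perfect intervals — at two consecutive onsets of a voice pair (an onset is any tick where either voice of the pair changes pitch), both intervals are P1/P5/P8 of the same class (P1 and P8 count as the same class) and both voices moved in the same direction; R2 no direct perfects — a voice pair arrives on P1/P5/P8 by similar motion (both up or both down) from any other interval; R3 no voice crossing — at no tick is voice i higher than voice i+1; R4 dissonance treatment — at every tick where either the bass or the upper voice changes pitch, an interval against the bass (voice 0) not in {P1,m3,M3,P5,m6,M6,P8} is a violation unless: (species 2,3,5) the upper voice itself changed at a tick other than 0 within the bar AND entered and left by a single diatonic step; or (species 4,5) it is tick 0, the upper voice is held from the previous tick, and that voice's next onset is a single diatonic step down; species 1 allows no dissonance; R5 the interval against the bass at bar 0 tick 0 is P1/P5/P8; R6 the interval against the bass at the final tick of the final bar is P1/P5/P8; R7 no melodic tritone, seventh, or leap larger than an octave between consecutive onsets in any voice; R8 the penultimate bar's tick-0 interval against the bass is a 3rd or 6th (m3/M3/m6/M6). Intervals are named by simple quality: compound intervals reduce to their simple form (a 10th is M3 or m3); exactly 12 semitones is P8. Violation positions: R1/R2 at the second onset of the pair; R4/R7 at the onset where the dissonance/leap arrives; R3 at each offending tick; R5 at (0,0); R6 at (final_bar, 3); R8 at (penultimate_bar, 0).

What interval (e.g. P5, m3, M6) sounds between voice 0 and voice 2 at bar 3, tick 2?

voice 0=G3 voice 2=D5 -> P5

P5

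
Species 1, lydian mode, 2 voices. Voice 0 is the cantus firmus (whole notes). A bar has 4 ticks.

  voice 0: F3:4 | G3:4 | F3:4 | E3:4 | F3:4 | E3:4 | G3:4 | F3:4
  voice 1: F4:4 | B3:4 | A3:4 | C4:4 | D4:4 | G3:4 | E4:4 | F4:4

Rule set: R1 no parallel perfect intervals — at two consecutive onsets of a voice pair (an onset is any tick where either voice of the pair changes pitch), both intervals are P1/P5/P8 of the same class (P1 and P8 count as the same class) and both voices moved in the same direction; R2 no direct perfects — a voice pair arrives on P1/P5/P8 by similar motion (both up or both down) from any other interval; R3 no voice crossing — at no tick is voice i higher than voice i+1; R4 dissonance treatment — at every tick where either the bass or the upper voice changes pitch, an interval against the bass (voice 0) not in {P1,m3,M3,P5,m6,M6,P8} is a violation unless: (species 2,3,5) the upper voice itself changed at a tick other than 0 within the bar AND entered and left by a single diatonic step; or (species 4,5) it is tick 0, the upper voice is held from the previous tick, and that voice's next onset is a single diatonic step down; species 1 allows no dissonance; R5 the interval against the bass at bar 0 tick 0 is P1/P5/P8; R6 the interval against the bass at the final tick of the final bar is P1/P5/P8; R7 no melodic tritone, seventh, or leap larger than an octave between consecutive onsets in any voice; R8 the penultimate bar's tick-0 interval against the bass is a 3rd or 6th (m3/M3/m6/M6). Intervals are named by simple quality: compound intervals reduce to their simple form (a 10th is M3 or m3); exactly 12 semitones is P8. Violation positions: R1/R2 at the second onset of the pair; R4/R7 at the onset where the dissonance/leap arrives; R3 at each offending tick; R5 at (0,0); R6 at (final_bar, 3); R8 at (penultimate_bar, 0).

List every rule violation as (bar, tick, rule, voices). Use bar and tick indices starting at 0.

bar 0: v0=F3 v1=F4 downbeat P8
bar 1: v0=G3 v1=B3 downbeat M3
bar 2: v0=F3 v1=A3 downbeat M3
bar 3: v0=E3 v1=C4 downbeat m6
bar 4: v0=F3 v1=D4 downbeat M6
bar 5: v0=E3 v1=G3 downbeat m3
bar 6: v0=G3 v1=E4 downbeat M6
bar 7: v0=F3 v1=F4 downbeat P8
  -> R7 @ bar 1 tick 0 v(1,): F4->B3 leap 6st

(1, 0, R7, (1,))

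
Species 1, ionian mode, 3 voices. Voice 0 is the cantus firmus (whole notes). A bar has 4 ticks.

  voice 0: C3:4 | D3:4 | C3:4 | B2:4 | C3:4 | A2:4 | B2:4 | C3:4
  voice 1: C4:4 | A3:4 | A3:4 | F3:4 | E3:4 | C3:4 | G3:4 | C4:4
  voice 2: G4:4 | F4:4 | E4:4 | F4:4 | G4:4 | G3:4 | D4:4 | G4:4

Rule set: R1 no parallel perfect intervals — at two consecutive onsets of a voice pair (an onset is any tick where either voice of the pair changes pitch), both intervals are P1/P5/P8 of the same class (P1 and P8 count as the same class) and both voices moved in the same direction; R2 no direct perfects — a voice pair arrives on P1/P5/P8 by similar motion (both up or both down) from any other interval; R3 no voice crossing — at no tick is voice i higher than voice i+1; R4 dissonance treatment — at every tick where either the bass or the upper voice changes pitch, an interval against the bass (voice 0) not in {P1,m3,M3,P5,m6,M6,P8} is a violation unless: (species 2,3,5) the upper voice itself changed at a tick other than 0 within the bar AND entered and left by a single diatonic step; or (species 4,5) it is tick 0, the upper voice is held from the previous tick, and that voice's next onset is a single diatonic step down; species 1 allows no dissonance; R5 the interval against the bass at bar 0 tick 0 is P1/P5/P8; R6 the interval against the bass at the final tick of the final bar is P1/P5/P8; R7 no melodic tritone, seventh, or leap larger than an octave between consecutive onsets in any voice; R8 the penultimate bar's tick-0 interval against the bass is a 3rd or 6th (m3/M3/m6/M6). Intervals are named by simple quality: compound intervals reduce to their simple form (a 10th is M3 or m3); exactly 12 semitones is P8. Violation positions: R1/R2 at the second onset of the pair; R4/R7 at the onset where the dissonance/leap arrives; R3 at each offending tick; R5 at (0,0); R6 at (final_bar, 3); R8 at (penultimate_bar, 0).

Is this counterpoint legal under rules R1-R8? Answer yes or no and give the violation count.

No (9 violations)

bar 0: v0=C3 v1=C4 v2=G4 (P5)
bar 1: v0=D3 v1=A3 v2=F4 (m3)
bar 2: v0=C3 v1=A3 v2=E4 (M3)
bar 3: v0=B2 v1=F3 v2=F4 (TT)
bar 4: v0=C3 v1=E3 v2=G4 (P5)
bar 5: v0=A2 v1=C3 v2=G3 (m7)
bar 6: v0=B2 v1=G3 v2=D4 (m3)
bar 7: v0=C3 v1=C4 v2=G4 (P5)
  R4 @ bar3.0: B2/F3 TT untreated
  R4 @ bar3.0: B2/F4 TT untreated
  R2 @ bar4.0: B2/F4 TT -> C3/G4 P5 similar
  R2 @ bar5.0: E3/G4 m3 -> C3/G3 P5 similar
  R4 @ bar5.0: A2/G3 m7 untreated
  R1 @ bar6.0: C3/G3 P5 -> G3/D4 P5 similar
  R1 @ bar7.0: G3/D4 P5 -> C4/G4 P5 similar
  R2 @ bar7.0: B2/G3 m6 -> C3/C4 P8 similar
  R2 @ bar7.0: B2/D4 m3 -> C3/G4 P5 similar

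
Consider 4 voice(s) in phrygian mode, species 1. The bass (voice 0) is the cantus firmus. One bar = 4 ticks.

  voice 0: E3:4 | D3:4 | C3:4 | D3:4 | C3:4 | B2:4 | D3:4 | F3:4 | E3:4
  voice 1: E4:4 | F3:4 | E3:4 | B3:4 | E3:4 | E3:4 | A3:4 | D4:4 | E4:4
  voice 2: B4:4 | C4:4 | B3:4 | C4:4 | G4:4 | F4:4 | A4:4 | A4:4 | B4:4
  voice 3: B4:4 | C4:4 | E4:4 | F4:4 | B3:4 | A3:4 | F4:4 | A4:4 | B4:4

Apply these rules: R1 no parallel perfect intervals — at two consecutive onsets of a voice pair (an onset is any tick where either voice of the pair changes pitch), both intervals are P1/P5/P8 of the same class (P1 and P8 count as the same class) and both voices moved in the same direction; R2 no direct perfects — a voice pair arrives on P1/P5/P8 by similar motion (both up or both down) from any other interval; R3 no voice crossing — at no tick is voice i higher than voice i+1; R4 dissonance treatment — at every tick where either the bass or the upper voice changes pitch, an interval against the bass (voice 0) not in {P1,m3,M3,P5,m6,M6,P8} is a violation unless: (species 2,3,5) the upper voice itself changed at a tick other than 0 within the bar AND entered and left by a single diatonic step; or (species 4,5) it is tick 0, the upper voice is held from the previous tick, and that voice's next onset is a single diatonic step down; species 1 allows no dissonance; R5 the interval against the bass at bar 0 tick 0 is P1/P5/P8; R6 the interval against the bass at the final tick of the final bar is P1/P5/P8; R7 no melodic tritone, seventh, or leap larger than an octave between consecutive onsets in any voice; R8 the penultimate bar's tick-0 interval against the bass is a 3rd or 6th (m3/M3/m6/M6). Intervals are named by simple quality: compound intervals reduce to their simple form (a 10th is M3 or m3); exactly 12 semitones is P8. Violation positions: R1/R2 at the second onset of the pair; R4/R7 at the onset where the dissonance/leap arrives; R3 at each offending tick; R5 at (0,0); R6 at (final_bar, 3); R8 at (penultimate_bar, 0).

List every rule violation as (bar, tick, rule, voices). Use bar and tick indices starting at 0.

(1, 0, R1, (1, 2))
(1, 0, R1, (1, 3))
(1, 0, R1, (2, 3))
(1, 0, R4, (0, 2))
(1, 0, R4, (0, 3))
(1, 0, R7, (1,))
(1, 0, R7, (2,))
(1, 0, R7, (3,))
(2, 0, R1, (1, 2))
(2, 0, R4, (0, 2))
(3, 0, R4, (0, 2))
(4, 0, R2, (1, 3))
(4, 0, R3, (2, 3))
(4, 0, R4, (0, 3))
(4, 0, R7, (3,))
(4, 1, R3, (2, 3))
(4, 2, R3, (2, 3))
(4, 3, R3, (2, 3))
(5, 0, R3, (2, 3))
(5, 0, R4, (0, 1))
(5, 0, R4, (0, 2))
(5, 0, R4, (0, 3))
(5, 1, R3, (2, 3))
(5, 2, R3, (2, 3))
(5, 3, R3, (2, 3))
(6, 0, R2, (0, 1))
(6, 0, R2, (0, 2))
(6, 0, R2, (1, 2))
(6, 0, R3, (2, 3))
(6, 1, R3, (2, 3))
(6, 2, R3, (2, 3))
(6, 3, R3, (2, 3))
(7, 0, R2, (1, 3))
(8, 0, R1, (1, 2))
(8, 0, R1, (1, 3))
(8, 0, R1, (2, 3))

bar 0: v0=E3 v1=E4 v2=B4 v3=B4 downbeat P5
bar 1: v0=D3 v1=F3 v2=C4 v3=C4 downbeat m7
bar 2: v0=C3 v1=E3 v2=B3 v3=E4 downbeat M3
bar 3: v0=D3 v1=B3 v2=C4 v3=F4 downbeat m3
bar 4: v0=C3 v1=E3 v2=G4 v3=B3 downbeat M7
bar 5: v0=B2 v1=E3 v2=F4 v3=A3 downbeat m7
bar 6: v0=D3 v1=A3 v2=A4 v3=F4 downbeat m3
bar 7: v0=F3 v1=D4 v2=A4 v3=A4 downbeat M3
bar 8: v0=E3 v1=E4 v2=B4 v3=B4 downbeat P5
  -> R1 @ bar 1 tick 0 v(1, 2): E4/B4 P5 -> F3/C4 P5 similar
  -> R1 @ bar 1 tick 0 v(1, 3): E4/B4 P5 -> F3/C4 P5 similar
  -> R1 @ bar 1 tick 0 v(2, 3): B4/B4 P1 -> C4/C4 P1 similar
  -> R4 @ bar 1 tick 0 v(0, 2): D3/C4 m7 untreated
  -> R4 @ bar 1 tick 0 v(0, 3): D3/C4 m7 untreated
  -> R7 @ bar 1 tick 0 v(1,): E4->F3 leap 11st
  -> R7 @ bar 1 tick 0 v(2,): B4->C4 leap 11st
  -> R7 @ bar 1 tick 0 v(3,): B4->C4 leap 11st
  -> R1 @ bar 2 tick 0 v(1, 2): F3/C4 P5 -> E3/B3 P5 similar
  -> R4 @ bar 2 tick 0 v(0, 2): C3/B3 M7 untreated
  -> R4 @ bar 3 tick 0 v(0, 2): D3/C4 m7 untreated
  -> R2 @ bar 4 tick 0 v(1, 3): B3/F4 TT -> E3/B3 P5 similar
  -> R3 @ bar 4 tick 0 v(2, 3): G4 above B3
  -> R4 @ bar 4 tick 0 v(0, 3): C3/B3 M7 untreated
  -> R7 @ bar 4 tick 0 v(3,): F4->B3 leap 6st
  -> R3 @ bar 4 tick 1 v(2, 3): G4 above B3
  -> R3 @ bar 4 tick 2 v(2, 3): G4 above B3
  -> R3 @ bar 4 tick 3 v(2, 3): G4 above B3
  -> R3 @ bar 5 tick 0 v(2, 3): F4 above A3
  -> R4 @ bar 5 tick 0 v(0, 1): B2/E3 P4 untreated
  -> R4 @ bar 5 tick 0 v(0, 2): B2/F4 TT untreated
  -> R4 @ bar 5 tick 0 v(0, 3): B2/A3 m7 untreated
  -> R3 @ bar 5 tick 1 v(2, 3): F4 above A3
  -> R3 @ bar 5 tick 2 v(2, 3): F4 above A3
  -> R3 @ bar 5 tick 3 v(2, 3): F4 above A3
  -> R2 @ bar 6 tick 0 v(0, 1): B2/E3 P4 -> D3/A3 P5 similar
  -> R2 @ bar 6 tick 0 v(0, 2): B2/F4 TT -> D3/A4 P5 similar
  -> R2 @ bar 6 tick 0 v(1, 2): E3/F4 m2 -> A3/A4 P8 similar
  -> R3 @ bar 6 tick 0 v(2, 3): A4 above F4
  -> R3 @ bar 6 tick 1 v(2, 3): A4 above F4
  -> R3 @ bar 6 tick 2 v(2, 3): A4 above F4
  -> R3 @ bar 6 tick 3 v(2, 3): A4 above F4
  -> R2 @ bar 7 tick 0 v(1, 3): A3/F4 m6 -> D4/A4 P5 similar
  -> R1 @ bar 8 tick 0 v(1, 2): D4/A4 P5 -> E4/B4 P5 similar
  -> R1 @ bar 8 tick 0 v(1, 3): D4/A4 P5 -> E4/B4 P5 similar
  -> R1 @ bar 8 tick 0 v(2, 3): A4/A4 P1 -> B4/B4 P1 similar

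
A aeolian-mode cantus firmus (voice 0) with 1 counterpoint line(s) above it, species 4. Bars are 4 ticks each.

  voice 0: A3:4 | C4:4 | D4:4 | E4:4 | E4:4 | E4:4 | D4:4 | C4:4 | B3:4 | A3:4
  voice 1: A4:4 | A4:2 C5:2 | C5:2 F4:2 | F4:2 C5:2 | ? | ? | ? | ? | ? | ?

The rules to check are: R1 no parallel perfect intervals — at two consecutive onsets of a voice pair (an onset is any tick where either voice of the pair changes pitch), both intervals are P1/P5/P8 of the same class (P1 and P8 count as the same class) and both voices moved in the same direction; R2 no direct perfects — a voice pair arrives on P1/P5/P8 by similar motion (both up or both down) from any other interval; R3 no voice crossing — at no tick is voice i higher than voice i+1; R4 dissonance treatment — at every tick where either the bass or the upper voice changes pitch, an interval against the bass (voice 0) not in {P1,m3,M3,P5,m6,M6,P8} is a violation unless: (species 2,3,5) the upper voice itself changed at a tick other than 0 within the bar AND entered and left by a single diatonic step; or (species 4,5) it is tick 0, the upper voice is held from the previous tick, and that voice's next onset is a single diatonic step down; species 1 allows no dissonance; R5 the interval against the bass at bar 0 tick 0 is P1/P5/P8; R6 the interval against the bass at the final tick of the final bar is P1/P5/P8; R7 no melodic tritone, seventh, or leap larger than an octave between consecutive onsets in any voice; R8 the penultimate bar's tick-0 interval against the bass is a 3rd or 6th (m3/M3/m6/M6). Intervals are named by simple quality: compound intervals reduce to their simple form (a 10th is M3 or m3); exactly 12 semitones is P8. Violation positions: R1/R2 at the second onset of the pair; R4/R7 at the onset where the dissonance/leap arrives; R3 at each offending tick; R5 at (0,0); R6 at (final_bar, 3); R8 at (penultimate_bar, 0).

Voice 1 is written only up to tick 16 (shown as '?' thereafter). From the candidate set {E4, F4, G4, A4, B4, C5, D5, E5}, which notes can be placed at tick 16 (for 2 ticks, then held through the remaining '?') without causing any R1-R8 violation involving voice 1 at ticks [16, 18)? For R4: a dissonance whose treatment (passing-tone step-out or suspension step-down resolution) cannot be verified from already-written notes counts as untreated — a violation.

{B4, C5, E4, E5, G4}

E4: legal
F4: violates R4
G4: legal
A4: violates R4
B4: legal
C5: legal
D5: violates R4
E5: legal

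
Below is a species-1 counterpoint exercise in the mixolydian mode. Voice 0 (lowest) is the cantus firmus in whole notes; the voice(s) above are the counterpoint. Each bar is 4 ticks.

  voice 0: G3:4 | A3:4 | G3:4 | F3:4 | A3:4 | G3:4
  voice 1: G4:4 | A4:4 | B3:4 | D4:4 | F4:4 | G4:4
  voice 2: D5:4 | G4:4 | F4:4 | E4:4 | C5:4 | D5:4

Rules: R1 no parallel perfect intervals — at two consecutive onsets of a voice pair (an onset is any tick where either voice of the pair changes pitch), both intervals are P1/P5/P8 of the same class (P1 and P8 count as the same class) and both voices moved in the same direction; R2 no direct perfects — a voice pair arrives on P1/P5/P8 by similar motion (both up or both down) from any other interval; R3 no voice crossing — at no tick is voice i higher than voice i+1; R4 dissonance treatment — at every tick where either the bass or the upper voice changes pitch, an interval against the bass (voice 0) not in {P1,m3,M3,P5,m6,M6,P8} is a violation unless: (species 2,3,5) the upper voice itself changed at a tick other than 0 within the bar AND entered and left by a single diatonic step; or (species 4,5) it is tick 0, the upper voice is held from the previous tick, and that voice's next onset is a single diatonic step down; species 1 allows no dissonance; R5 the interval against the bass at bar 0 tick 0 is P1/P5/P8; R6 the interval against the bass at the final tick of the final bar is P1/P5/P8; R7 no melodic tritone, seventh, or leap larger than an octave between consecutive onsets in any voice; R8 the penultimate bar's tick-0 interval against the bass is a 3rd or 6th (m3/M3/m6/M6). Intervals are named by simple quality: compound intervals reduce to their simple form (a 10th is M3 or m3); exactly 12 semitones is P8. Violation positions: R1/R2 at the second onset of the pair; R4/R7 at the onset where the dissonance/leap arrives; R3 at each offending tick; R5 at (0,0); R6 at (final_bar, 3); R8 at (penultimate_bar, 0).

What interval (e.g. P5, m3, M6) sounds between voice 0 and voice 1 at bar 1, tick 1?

P8

voice 0=A3 voice 1=A4 -> P8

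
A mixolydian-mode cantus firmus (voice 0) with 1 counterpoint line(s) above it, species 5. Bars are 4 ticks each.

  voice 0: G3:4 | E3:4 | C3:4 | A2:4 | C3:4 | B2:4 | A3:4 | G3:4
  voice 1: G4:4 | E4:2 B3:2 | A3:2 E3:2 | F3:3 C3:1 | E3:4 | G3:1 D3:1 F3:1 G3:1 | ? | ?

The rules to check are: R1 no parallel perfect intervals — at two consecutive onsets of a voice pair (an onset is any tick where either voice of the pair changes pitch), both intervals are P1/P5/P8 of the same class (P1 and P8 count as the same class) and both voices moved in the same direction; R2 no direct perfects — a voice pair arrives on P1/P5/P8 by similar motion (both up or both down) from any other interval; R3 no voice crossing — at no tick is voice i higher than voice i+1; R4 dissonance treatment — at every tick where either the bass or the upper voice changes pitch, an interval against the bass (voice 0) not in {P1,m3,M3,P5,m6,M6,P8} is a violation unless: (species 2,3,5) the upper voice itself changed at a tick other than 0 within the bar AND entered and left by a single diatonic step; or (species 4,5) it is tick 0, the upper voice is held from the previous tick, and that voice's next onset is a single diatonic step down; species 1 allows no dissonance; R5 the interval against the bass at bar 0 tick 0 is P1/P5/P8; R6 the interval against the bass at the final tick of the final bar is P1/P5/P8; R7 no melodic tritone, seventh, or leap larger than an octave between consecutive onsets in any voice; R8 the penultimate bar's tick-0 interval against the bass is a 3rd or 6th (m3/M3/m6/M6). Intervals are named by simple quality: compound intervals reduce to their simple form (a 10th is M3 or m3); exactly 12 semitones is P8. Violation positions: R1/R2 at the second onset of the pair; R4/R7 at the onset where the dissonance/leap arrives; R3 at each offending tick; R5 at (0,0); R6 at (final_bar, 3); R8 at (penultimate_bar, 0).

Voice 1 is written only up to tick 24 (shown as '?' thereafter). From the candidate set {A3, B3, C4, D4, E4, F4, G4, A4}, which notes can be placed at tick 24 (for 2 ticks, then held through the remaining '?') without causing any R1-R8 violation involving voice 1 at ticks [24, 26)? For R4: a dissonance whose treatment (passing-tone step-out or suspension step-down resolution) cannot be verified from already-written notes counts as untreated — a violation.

A3: violates R2,R8
B3: violates R4,R8
C4: legal
D4: violates R4,R8
E4: violates R2,R8
F4: violates R7
G4: violates R4,R8
A4: violates R2,R7,R8

{C4}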